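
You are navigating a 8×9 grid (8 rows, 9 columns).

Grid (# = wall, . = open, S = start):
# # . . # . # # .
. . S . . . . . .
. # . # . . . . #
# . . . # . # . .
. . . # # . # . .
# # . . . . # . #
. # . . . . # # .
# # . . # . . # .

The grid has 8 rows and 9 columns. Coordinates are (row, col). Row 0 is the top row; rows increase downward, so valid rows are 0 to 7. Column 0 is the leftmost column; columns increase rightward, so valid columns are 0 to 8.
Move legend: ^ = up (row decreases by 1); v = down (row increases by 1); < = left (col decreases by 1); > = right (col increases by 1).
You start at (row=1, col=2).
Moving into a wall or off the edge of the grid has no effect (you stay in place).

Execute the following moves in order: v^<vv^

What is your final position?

Start: (row=1, col=2)
  v (down): (row=1, col=2) -> (row=2, col=2)
  ^ (up): (row=2, col=2) -> (row=1, col=2)
  < (left): (row=1, col=2) -> (row=1, col=1)
  v (down): blocked, stay at (row=1, col=1)
  v (down): blocked, stay at (row=1, col=1)
  ^ (up): blocked, stay at (row=1, col=1)
Final: (row=1, col=1)

Answer: Final position: (row=1, col=1)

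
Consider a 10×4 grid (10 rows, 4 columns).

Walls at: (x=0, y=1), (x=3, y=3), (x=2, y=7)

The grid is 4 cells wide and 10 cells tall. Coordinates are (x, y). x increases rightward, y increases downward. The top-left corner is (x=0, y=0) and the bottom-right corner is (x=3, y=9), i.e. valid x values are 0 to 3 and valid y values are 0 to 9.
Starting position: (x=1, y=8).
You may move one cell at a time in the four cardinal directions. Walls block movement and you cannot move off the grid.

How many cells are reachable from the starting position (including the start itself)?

Answer: Reachable cells: 37

Derivation:
BFS flood-fill from (x=1, y=8):
  Distance 0: (x=1, y=8)
  Distance 1: (x=1, y=7), (x=0, y=8), (x=2, y=8), (x=1, y=9)
  Distance 2: (x=1, y=6), (x=0, y=7), (x=3, y=8), (x=0, y=9), (x=2, y=9)
  Distance 3: (x=1, y=5), (x=0, y=6), (x=2, y=6), (x=3, y=7), (x=3, y=9)
  Distance 4: (x=1, y=4), (x=0, y=5), (x=2, y=5), (x=3, y=6)
  Distance 5: (x=1, y=3), (x=0, y=4), (x=2, y=4), (x=3, y=5)
  Distance 6: (x=1, y=2), (x=0, y=3), (x=2, y=3), (x=3, y=4)
  Distance 7: (x=1, y=1), (x=0, y=2), (x=2, y=2)
  Distance 8: (x=1, y=0), (x=2, y=1), (x=3, y=2)
  Distance 9: (x=0, y=0), (x=2, y=0), (x=3, y=1)
  Distance 10: (x=3, y=0)
Total reachable: 37 (grid has 37 open cells total)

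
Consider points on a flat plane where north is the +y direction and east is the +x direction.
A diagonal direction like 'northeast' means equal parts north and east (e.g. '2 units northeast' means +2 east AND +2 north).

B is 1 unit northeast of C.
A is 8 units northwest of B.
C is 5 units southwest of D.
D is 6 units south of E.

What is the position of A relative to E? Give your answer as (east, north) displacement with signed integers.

Answer: A is at (east=-12, north=-2) relative to E.

Derivation:
Place E at the origin (east=0, north=0).
  D is 6 units south of E: delta (east=+0, north=-6); D at (east=0, north=-6).
  C is 5 units southwest of D: delta (east=-5, north=-5); C at (east=-5, north=-11).
  B is 1 unit northeast of C: delta (east=+1, north=+1); B at (east=-4, north=-10).
  A is 8 units northwest of B: delta (east=-8, north=+8); A at (east=-12, north=-2).
Therefore A relative to E: (east=-12, north=-2).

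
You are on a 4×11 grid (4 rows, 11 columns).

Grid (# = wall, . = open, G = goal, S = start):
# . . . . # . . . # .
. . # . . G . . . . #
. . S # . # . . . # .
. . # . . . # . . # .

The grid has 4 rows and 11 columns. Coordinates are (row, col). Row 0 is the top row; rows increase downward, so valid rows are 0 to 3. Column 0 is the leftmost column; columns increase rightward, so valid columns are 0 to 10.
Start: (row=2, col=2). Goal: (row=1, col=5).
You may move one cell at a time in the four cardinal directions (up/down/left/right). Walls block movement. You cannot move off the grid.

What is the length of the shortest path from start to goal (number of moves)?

BFS from (row=2, col=2) until reaching (row=1, col=5):
  Distance 0: (row=2, col=2)
  Distance 1: (row=2, col=1)
  Distance 2: (row=1, col=1), (row=2, col=0), (row=3, col=1)
  Distance 3: (row=0, col=1), (row=1, col=0), (row=3, col=0)
  Distance 4: (row=0, col=2)
  Distance 5: (row=0, col=3)
  Distance 6: (row=0, col=4), (row=1, col=3)
  Distance 7: (row=1, col=4)
  Distance 8: (row=1, col=5), (row=2, col=4)  <- goal reached here
One shortest path (8 moves): (row=2, col=2) -> (row=2, col=1) -> (row=1, col=1) -> (row=0, col=1) -> (row=0, col=2) -> (row=0, col=3) -> (row=0, col=4) -> (row=1, col=4) -> (row=1, col=5)

Answer: Shortest path length: 8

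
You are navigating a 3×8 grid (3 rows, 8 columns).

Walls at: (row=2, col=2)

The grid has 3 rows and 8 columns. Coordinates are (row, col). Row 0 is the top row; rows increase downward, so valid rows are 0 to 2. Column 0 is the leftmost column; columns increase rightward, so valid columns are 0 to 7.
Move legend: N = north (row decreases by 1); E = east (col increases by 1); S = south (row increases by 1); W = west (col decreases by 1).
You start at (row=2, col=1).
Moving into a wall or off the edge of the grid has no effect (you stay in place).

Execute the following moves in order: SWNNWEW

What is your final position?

Start: (row=2, col=1)
  S (south): blocked, stay at (row=2, col=1)
  W (west): (row=2, col=1) -> (row=2, col=0)
  N (north): (row=2, col=0) -> (row=1, col=0)
  N (north): (row=1, col=0) -> (row=0, col=0)
  W (west): blocked, stay at (row=0, col=0)
  E (east): (row=0, col=0) -> (row=0, col=1)
  W (west): (row=0, col=1) -> (row=0, col=0)
Final: (row=0, col=0)

Answer: Final position: (row=0, col=0)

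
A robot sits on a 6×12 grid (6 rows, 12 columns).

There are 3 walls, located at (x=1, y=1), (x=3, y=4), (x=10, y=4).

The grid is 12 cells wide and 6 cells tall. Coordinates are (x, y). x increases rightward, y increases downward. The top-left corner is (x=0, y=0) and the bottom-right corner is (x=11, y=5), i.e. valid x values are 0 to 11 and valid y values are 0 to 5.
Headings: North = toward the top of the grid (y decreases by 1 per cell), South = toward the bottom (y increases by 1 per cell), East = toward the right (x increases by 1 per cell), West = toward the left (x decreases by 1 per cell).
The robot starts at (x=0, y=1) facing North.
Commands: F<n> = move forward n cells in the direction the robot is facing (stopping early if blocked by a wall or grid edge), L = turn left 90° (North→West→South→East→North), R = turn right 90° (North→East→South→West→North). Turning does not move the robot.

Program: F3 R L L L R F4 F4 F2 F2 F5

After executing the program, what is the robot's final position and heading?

Answer: Final position: (x=0, y=0), facing West

Derivation:
Start: (x=0, y=1), facing North
  F3: move forward 1/3 (blocked), now at (x=0, y=0)
  R: turn right, now facing East
  L: turn left, now facing North
  L: turn left, now facing West
  L: turn left, now facing South
  R: turn right, now facing West
  F4: move forward 0/4 (blocked), now at (x=0, y=0)
  F4: move forward 0/4 (blocked), now at (x=0, y=0)
  F2: move forward 0/2 (blocked), now at (x=0, y=0)
  F2: move forward 0/2 (blocked), now at (x=0, y=0)
  F5: move forward 0/5 (blocked), now at (x=0, y=0)
Final: (x=0, y=0), facing West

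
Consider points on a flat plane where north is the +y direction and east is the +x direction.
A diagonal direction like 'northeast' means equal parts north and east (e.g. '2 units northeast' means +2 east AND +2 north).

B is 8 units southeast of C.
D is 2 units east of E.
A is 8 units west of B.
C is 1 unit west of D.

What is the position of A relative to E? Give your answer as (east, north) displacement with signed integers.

Place E at the origin (east=0, north=0).
  D is 2 units east of E: delta (east=+2, north=+0); D at (east=2, north=0).
  C is 1 unit west of D: delta (east=-1, north=+0); C at (east=1, north=0).
  B is 8 units southeast of C: delta (east=+8, north=-8); B at (east=9, north=-8).
  A is 8 units west of B: delta (east=-8, north=+0); A at (east=1, north=-8).
Therefore A relative to E: (east=1, north=-8).

Answer: A is at (east=1, north=-8) relative to E.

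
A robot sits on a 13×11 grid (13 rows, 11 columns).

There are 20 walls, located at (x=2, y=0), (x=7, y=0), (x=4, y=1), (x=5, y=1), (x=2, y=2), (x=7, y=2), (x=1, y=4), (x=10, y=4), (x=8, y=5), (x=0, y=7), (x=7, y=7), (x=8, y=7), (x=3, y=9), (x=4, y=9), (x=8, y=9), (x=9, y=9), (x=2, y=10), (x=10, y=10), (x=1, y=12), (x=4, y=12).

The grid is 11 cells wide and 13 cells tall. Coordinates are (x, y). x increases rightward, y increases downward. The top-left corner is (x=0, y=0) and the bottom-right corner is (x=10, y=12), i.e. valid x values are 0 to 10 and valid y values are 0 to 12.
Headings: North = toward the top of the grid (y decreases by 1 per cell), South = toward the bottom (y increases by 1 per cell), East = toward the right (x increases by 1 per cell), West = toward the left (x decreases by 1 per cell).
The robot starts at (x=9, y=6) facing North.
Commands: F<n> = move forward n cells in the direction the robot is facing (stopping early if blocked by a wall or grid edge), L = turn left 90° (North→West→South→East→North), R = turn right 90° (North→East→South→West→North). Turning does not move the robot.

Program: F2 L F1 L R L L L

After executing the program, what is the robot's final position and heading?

Answer: Final position: (x=8, y=4), facing North

Derivation:
Start: (x=9, y=6), facing North
  F2: move forward 2, now at (x=9, y=4)
  L: turn left, now facing West
  F1: move forward 1, now at (x=8, y=4)
  L: turn left, now facing South
  R: turn right, now facing West
  L: turn left, now facing South
  L: turn left, now facing East
  L: turn left, now facing North
Final: (x=8, y=4), facing North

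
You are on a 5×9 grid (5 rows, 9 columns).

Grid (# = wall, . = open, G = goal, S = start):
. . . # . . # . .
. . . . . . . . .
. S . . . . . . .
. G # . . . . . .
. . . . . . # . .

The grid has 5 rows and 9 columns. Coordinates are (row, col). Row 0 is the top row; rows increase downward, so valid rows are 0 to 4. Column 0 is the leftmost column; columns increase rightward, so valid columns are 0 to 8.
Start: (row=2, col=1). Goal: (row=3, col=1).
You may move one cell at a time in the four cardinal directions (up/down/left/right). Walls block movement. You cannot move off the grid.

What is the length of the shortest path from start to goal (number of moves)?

BFS from (row=2, col=1) until reaching (row=3, col=1):
  Distance 0: (row=2, col=1)
  Distance 1: (row=1, col=1), (row=2, col=0), (row=2, col=2), (row=3, col=1)  <- goal reached here
One shortest path (1 moves): (row=2, col=1) -> (row=3, col=1)

Answer: Shortest path length: 1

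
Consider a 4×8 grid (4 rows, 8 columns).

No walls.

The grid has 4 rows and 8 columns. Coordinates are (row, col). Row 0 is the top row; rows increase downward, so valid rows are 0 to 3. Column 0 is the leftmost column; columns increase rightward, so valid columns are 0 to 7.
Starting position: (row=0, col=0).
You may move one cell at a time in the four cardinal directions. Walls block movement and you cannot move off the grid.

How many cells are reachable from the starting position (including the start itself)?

BFS flood-fill from (row=0, col=0):
  Distance 0: (row=0, col=0)
  Distance 1: (row=0, col=1), (row=1, col=0)
  Distance 2: (row=0, col=2), (row=1, col=1), (row=2, col=0)
  Distance 3: (row=0, col=3), (row=1, col=2), (row=2, col=1), (row=3, col=0)
  Distance 4: (row=0, col=4), (row=1, col=3), (row=2, col=2), (row=3, col=1)
  Distance 5: (row=0, col=5), (row=1, col=4), (row=2, col=3), (row=3, col=2)
  Distance 6: (row=0, col=6), (row=1, col=5), (row=2, col=4), (row=3, col=3)
  Distance 7: (row=0, col=7), (row=1, col=6), (row=2, col=5), (row=3, col=4)
  Distance 8: (row=1, col=7), (row=2, col=6), (row=3, col=5)
  Distance 9: (row=2, col=7), (row=3, col=6)
  Distance 10: (row=3, col=7)
Total reachable: 32 (grid has 32 open cells total)

Answer: Reachable cells: 32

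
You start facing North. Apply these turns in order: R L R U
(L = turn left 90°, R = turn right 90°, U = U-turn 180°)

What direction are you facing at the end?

Start: North
  R (right (90° clockwise)) -> East
  L (left (90° counter-clockwise)) -> North
  R (right (90° clockwise)) -> East
  U (U-turn (180°)) -> West
Final: West

Answer: Final heading: West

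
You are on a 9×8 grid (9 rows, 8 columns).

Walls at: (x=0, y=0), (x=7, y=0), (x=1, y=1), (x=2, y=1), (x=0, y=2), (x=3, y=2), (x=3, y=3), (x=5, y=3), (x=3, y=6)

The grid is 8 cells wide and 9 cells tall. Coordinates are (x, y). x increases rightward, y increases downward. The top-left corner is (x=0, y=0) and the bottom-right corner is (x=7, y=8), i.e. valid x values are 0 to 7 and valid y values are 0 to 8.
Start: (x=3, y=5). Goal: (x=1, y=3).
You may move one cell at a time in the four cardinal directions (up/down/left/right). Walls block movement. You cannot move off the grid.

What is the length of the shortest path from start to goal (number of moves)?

Answer: Shortest path length: 4

Derivation:
BFS from (x=3, y=5) until reaching (x=1, y=3):
  Distance 0: (x=3, y=5)
  Distance 1: (x=3, y=4), (x=2, y=5), (x=4, y=5)
  Distance 2: (x=2, y=4), (x=4, y=4), (x=1, y=5), (x=5, y=5), (x=2, y=6), (x=4, y=6)
  Distance 3: (x=2, y=3), (x=4, y=3), (x=1, y=4), (x=5, y=4), (x=0, y=5), (x=6, y=5), (x=1, y=6), (x=5, y=6), (x=2, y=7), (x=4, y=7)
  Distance 4: (x=2, y=2), (x=4, y=2), (x=1, y=3), (x=0, y=4), (x=6, y=4), (x=7, y=5), (x=0, y=6), (x=6, y=6), (x=1, y=7), (x=3, y=7), (x=5, y=7), (x=2, y=8), (x=4, y=8)  <- goal reached here
One shortest path (4 moves): (x=3, y=5) -> (x=2, y=5) -> (x=1, y=5) -> (x=1, y=4) -> (x=1, y=3)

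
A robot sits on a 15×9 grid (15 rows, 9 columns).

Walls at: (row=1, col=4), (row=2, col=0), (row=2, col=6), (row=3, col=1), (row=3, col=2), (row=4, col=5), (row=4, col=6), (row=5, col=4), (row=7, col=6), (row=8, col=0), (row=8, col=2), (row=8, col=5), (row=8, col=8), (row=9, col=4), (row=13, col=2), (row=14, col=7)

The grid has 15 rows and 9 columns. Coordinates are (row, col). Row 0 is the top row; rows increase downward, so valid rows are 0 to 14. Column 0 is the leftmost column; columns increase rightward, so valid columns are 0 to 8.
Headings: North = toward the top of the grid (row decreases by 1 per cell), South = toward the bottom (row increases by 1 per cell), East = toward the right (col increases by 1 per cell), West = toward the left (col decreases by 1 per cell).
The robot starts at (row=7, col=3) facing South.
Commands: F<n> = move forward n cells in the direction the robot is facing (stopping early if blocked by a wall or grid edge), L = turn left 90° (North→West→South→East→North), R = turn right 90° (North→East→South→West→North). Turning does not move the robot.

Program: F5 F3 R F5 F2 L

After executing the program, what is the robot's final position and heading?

Start: (row=7, col=3), facing South
  F5: move forward 5, now at (row=12, col=3)
  F3: move forward 2/3 (blocked), now at (row=14, col=3)
  R: turn right, now facing West
  F5: move forward 3/5 (blocked), now at (row=14, col=0)
  F2: move forward 0/2 (blocked), now at (row=14, col=0)
  L: turn left, now facing South
Final: (row=14, col=0), facing South

Answer: Final position: (row=14, col=0), facing South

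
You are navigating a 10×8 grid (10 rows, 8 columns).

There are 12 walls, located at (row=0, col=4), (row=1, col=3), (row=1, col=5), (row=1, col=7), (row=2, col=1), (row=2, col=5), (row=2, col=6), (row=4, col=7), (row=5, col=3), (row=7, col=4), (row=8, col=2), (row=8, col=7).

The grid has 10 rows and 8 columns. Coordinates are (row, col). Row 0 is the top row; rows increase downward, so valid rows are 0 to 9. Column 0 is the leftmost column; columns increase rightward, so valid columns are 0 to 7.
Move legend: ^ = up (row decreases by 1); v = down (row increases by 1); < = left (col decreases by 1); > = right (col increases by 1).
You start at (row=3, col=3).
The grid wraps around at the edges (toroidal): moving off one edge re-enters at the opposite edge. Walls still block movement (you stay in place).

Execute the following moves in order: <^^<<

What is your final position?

Answer: Final position: (row=1, col=0)

Derivation:
Start: (row=3, col=3)
  < (left): (row=3, col=3) -> (row=3, col=2)
  ^ (up): (row=3, col=2) -> (row=2, col=2)
  ^ (up): (row=2, col=2) -> (row=1, col=2)
  < (left): (row=1, col=2) -> (row=1, col=1)
  < (left): (row=1, col=1) -> (row=1, col=0)
Final: (row=1, col=0)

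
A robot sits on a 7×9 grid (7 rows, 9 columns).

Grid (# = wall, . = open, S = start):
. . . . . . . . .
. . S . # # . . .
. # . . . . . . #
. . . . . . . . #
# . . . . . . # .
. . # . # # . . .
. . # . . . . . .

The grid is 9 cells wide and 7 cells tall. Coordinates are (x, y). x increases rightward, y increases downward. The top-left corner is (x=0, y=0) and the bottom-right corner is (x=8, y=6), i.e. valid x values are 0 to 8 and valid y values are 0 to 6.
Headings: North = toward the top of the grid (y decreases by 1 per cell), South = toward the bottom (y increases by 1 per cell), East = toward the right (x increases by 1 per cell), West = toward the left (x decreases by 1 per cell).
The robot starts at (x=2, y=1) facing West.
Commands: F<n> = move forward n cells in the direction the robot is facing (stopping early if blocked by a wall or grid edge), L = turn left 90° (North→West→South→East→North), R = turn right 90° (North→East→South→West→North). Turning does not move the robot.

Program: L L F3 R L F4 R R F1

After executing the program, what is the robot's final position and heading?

Start: (x=2, y=1), facing West
  L: turn left, now facing South
  L: turn left, now facing East
  F3: move forward 1/3 (blocked), now at (x=3, y=1)
  R: turn right, now facing South
  L: turn left, now facing East
  F4: move forward 0/4 (blocked), now at (x=3, y=1)
  R: turn right, now facing South
  R: turn right, now facing West
  F1: move forward 1, now at (x=2, y=1)
Final: (x=2, y=1), facing West

Answer: Final position: (x=2, y=1), facing West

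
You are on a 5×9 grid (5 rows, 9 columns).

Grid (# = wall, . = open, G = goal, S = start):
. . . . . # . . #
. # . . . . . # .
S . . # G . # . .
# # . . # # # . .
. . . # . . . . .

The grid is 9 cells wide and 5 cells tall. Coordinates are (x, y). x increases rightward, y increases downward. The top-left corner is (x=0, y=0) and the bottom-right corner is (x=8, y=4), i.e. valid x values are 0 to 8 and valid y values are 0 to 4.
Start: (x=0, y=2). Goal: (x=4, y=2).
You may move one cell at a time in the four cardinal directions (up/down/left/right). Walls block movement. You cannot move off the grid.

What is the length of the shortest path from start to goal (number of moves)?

Answer: Shortest path length: 6

Derivation:
BFS from (x=0, y=2) until reaching (x=4, y=2):
  Distance 0: (x=0, y=2)
  Distance 1: (x=0, y=1), (x=1, y=2)
  Distance 2: (x=0, y=0), (x=2, y=2)
  Distance 3: (x=1, y=0), (x=2, y=1), (x=2, y=3)
  Distance 4: (x=2, y=0), (x=3, y=1), (x=3, y=3), (x=2, y=4)
  Distance 5: (x=3, y=0), (x=4, y=1), (x=1, y=4)
  Distance 6: (x=4, y=0), (x=5, y=1), (x=4, y=2), (x=0, y=4)  <- goal reached here
One shortest path (6 moves): (x=0, y=2) -> (x=1, y=2) -> (x=2, y=2) -> (x=2, y=1) -> (x=3, y=1) -> (x=4, y=1) -> (x=4, y=2)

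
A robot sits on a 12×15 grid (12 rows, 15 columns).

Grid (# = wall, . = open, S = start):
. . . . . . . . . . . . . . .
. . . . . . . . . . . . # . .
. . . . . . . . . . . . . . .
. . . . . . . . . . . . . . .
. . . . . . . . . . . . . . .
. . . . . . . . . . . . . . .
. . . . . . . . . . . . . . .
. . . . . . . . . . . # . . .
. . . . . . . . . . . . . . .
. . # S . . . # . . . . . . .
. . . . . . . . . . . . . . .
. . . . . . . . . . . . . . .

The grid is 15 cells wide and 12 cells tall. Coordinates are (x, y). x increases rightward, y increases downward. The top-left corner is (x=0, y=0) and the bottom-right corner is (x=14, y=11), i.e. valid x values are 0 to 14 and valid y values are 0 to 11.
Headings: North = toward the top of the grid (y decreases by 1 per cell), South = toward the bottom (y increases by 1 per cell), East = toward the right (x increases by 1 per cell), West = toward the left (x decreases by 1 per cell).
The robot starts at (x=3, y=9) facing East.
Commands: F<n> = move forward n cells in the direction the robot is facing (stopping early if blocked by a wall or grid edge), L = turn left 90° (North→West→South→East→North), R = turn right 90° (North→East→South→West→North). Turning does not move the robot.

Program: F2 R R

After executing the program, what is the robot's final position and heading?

Start: (x=3, y=9), facing East
  F2: move forward 2, now at (x=5, y=9)
  R: turn right, now facing South
  R: turn right, now facing West
Final: (x=5, y=9), facing West

Answer: Final position: (x=5, y=9), facing West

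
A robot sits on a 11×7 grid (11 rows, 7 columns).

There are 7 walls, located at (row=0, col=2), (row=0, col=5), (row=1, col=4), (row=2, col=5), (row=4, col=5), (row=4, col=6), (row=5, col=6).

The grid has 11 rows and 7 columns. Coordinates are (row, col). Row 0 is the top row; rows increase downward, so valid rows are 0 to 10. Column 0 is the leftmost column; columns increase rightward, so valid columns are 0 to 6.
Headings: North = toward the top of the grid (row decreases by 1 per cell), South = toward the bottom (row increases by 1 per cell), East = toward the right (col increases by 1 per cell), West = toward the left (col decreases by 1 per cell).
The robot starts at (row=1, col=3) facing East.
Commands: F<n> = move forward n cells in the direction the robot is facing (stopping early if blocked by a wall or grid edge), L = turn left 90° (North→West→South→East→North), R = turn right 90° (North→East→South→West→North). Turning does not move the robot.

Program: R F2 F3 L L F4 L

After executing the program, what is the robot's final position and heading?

Start: (row=1, col=3), facing East
  R: turn right, now facing South
  F2: move forward 2, now at (row=3, col=3)
  F3: move forward 3, now at (row=6, col=3)
  L: turn left, now facing East
  L: turn left, now facing North
  F4: move forward 4, now at (row=2, col=3)
  L: turn left, now facing West
Final: (row=2, col=3), facing West

Answer: Final position: (row=2, col=3), facing West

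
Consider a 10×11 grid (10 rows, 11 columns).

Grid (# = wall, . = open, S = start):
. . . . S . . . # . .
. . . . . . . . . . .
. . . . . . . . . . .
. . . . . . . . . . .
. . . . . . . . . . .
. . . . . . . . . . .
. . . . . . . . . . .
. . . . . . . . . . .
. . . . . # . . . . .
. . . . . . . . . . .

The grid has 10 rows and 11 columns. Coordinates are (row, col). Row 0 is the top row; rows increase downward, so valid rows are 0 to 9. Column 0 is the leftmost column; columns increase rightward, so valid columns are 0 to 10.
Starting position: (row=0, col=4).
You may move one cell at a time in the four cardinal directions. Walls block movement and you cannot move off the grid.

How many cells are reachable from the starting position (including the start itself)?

BFS flood-fill from (row=0, col=4):
  Distance 0: (row=0, col=4)
  Distance 1: (row=0, col=3), (row=0, col=5), (row=1, col=4)
  Distance 2: (row=0, col=2), (row=0, col=6), (row=1, col=3), (row=1, col=5), (row=2, col=4)
  Distance 3: (row=0, col=1), (row=0, col=7), (row=1, col=2), (row=1, col=6), (row=2, col=3), (row=2, col=5), (row=3, col=4)
  Distance 4: (row=0, col=0), (row=1, col=1), (row=1, col=7), (row=2, col=2), (row=2, col=6), (row=3, col=3), (row=3, col=5), (row=4, col=4)
  Distance 5: (row=1, col=0), (row=1, col=8), (row=2, col=1), (row=2, col=7), (row=3, col=2), (row=3, col=6), (row=4, col=3), (row=4, col=5), (row=5, col=4)
  Distance 6: (row=1, col=9), (row=2, col=0), (row=2, col=8), (row=3, col=1), (row=3, col=7), (row=4, col=2), (row=4, col=6), (row=5, col=3), (row=5, col=5), (row=6, col=4)
  Distance 7: (row=0, col=9), (row=1, col=10), (row=2, col=9), (row=3, col=0), (row=3, col=8), (row=4, col=1), (row=4, col=7), (row=5, col=2), (row=5, col=6), (row=6, col=3), (row=6, col=5), (row=7, col=4)
  Distance 8: (row=0, col=10), (row=2, col=10), (row=3, col=9), (row=4, col=0), (row=4, col=8), (row=5, col=1), (row=5, col=7), (row=6, col=2), (row=6, col=6), (row=7, col=3), (row=7, col=5), (row=8, col=4)
  Distance 9: (row=3, col=10), (row=4, col=9), (row=5, col=0), (row=5, col=8), (row=6, col=1), (row=6, col=7), (row=7, col=2), (row=7, col=6), (row=8, col=3), (row=9, col=4)
  Distance 10: (row=4, col=10), (row=5, col=9), (row=6, col=0), (row=6, col=8), (row=7, col=1), (row=7, col=7), (row=8, col=2), (row=8, col=6), (row=9, col=3), (row=9, col=5)
  Distance 11: (row=5, col=10), (row=6, col=9), (row=7, col=0), (row=7, col=8), (row=8, col=1), (row=8, col=7), (row=9, col=2), (row=9, col=6)
  Distance 12: (row=6, col=10), (row=7, col=9), (row=8, col=0), (row=8, col=8), (row=9, col=1), (row=9, col=7)
  Distance 13: (row=7, col=10), (row=8, col=9), (row=9, col=0), (row=9, col=8)
  Distance 14: (row=8, col=10), (row=9, col=9)
  Distance 15: (row=9, col=10)
Total reachable: 108 (grid has 108 open cells total)

Answer: Reachable cells: 108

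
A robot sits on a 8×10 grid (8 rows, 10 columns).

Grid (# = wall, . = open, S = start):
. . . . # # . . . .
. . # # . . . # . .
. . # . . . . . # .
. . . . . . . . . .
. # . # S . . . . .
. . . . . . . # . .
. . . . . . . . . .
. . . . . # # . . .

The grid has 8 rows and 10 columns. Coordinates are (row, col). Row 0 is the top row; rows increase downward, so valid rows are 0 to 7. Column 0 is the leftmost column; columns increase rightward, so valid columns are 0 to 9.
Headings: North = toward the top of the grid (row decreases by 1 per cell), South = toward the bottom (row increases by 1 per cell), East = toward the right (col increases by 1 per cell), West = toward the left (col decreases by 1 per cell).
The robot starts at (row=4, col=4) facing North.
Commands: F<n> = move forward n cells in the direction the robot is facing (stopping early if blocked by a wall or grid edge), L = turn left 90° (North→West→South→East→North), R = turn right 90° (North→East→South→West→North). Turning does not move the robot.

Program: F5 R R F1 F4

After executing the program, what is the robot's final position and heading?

Answer: Final position: (row=6, col=4), facing South

Derivation:
Start: (row=4, col=4), facing North
  F5: move forward 3/5 (blocked), now at (row=1, col=4)
  R: turn right, now facing East
  R: turn right, now facing South
  F1: move forward 1, now at (row=2, col=4)
  F4: move forward 4, now at (row=6, col=4)
Final: (row=6, col=4), facing South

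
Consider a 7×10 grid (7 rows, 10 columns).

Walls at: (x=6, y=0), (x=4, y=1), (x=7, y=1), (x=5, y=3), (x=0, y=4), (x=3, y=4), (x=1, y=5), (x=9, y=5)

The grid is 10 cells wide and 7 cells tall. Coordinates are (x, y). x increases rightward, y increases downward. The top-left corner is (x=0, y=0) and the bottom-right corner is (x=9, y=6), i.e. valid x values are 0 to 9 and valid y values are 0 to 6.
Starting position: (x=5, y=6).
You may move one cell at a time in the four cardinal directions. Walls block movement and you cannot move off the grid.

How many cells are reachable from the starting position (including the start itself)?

BFS flood-fill from (x=5, y=6):
  Distance 0: (x=5, y=6)
  Distance 1: (x=5, y=5), (x=4, y=6), (x=6, y=6)
  Distance 2: (x=5, y=4), (x=4, y=5), (x=6, y=5), (x=3, y=6), (x=7, y=6)
  Distance 3: (x=4, y=4), (x=6, y=4), (x=3, y=5), (x=7, y=5), (x=2, y=6), (x=8, y=6)
  Distance 4: (x=4, y=3), (x=6, y=3), (x=7, y=4), (x=2, y=5), (x=8, y=5), (x=1, y=6), (x=9, y=6)
  Distance 5: (x=4, y=2), (x=6, y=2), (x=3, y=3), (x=7, y=3), (x=2, y=4), (x=8, y=4), (x=0, y=6)
  Distance 6: (x=6, y=1), (x=3, y=2), (x=5, y=2), (x=7, y=2), (x=2, y=3), (x=8, y=3), (x=1, y=4), (x=9, y=4), (x=0, y=5)
  Distance 7: (x=3, y=1), (x=5, y=1), (x=2, y=2), (x=8, y=2), (x=1, y=3), (x=9, y=3)
  Distance 8: (x=3, y=0), (x=5, y=0), (x=2, y=1), (x=8, y=1), (x=1, y=2), (x=9, y=2), (x=0, y=3)
  Distance 9: (x=2, y=0), (x=4, y=0), (x=8, y=0), (x=1, y=1), (x=9, y=1), (x=0, y=2)
  Distance 10: (x=1, y=0), (x=7, y=0), (x=9, y=0), (x=0, y=1)
  Distance 11: (x=0, y=0)
Total reachable: 62 (grid has 62 open cells total)

Answer: Reachable cells: 62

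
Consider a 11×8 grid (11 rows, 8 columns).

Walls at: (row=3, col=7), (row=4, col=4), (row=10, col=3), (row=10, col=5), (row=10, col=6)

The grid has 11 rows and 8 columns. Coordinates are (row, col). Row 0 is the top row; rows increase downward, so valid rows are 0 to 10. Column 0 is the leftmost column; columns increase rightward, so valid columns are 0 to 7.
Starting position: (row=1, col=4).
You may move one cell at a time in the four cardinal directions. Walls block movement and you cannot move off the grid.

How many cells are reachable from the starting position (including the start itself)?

BFS flood-fill from (row=1, col=4):
  Distance 0: (row=1, col=4)
  Distance 1: (row=0, col=4), (row=1, col=3), (row=1, col=5), (row=2, col=4)
  Distance 2: (row=0, col=3), (row=0, col=5), (row=1, col=2), (row=1, col=6), (row=2, col=3), (row=2, col=5), (row=3, col=4)
  Distance 3: (row=0, col=2), (row=0, col=6), (row=1, col=1), (row=1, col=7), (row=2, col=2), (row=2, col=6), (row=3, col=3), (row=3, col=5)
  Distance 4: (row=0, col=1), (row=0, col=7), (row=1, col=0), (row=2, col=1), (row=2, col=7), (row=3, col=2), (row=3, col=6), (row=4, col=3), (row=4, col=5)
  Distance 5: (row=0, col=0), (row=2, col=0), (row=3, col=1), (row=4, col=2), (row=4, col=6), (row=5, col=3), (row=5, col=5)
  Distance 6: (row=3, col=0), (row=4, col=1), (row=4, col=7), (row=5, col=2), (row=5, col=4), (row=5, col=6), (row=6, col=3), (row=6, col=5)
  Distance 7: (row=4, col=0), (row=5, col=1), (row=5, col=7), (row=6, col=2), (row=6, col=4), (row=6, col=6), (row=7, col=3), (row=7, col=5)
  Distance 8: (row=5, col=0), (row=6, col=1), (row=6, col=7), (row=7, col=2), (row=7, col=4), (row=7, col=6), (row=8, col=3), (row=8, col=5)
  Distance 9: (row=6, col=0), (row=7, col=1), (row=7, col=7), (row=8, col=2), (row=8, col=4), (row=8, col=6), (row=9, col=3), (row=9, col=5)
  Distance 10: (row=7, col=0), (row=8, col=1), (row=8, col=7), (row=9, col=2), (row=9, col=4), (row=9, col=6)
  Distance 11: (row=8, col=0), (row=9, col=1), (row=9, col=7), (row=10, col=2), (row=10, col=4)
  Distance 12: (row=9, col=0), (row=10, col=1), (row=10, col=7)
  Distance 13: (row=10, col=0)
Total reachable: 83 (grid has 83 open cells total)

Answer: Reachable cells: 83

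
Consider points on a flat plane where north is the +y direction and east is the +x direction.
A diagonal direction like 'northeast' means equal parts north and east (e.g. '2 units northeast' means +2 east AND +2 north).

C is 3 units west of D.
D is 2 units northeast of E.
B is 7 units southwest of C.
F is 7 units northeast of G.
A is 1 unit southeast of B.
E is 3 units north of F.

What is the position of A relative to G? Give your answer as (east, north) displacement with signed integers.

Place G at the origin (east=0, north=0).
  F is 7 units northeast of G: delta (east=+7, north=+7); F at (east=7, north=7).
  E is 3 units north of F: delta (east=+0, north=+3); E at (east=7, north=10).
  D is 2 units northeast of E: delta (east=+2, north=+2); D at (east=9, north=12).
  C is 3 units west of D: delta (east=-3, north=+0); C at (east=6, north=12).
  B is 7 units southwest of C: delta (east=-7, north=-7); B at (east=-1, north=5).
  A is 1 unit southeast of B: delta (east=+1, north=-1); A at (east=0, north=4).
Therefore A relative to G: (east=0, north=4).

Answer: A is at (east=0, north=4) relative to G.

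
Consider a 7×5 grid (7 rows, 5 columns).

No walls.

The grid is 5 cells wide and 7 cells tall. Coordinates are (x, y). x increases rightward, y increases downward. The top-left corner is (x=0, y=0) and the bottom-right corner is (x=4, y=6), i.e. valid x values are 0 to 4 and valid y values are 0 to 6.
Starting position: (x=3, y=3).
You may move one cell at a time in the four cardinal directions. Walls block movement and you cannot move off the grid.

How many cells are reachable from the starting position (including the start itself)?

Answer: Reachable cells: 35

Derivation:
BFS flood-fill from (x=3, y=3):
  Distance 0: (x=3, y=3)
  Distance 1: (x=3, y=2), (x=2, y=3), (x=4, y=3), (x=3, y=4)
  Distance 2: (x=3, y=1), (x=2, y=2), (x=4, y=2), (x=1, y=3), (x=2, y=4), (x=4, y=4), (x=3, y=5)
  Distance 3: (x=3, y=0), (x=2, y=1), (x=4, y=1), (x=1, y=2), (x=0, y=3), (x=1, y=4), (x=2, y=5), (x=4, y=5), (x=3, y=6)
  Distance 4: (x=2, y=0), (x=4, y=0), (x=1, y=1), (x=0, y=2), (x=0, y=4), (x=1, y=5), (x=2, y=6), (x=4, y=6)
  Distance 5: (x=1, y=0), (x=0, y=1), (x=0, y=5), (x=1, y=6)
  Distance 6: (x=0, y=0), (x=0, y=6)
Total reachable: 35 (grid has 35 open cells total)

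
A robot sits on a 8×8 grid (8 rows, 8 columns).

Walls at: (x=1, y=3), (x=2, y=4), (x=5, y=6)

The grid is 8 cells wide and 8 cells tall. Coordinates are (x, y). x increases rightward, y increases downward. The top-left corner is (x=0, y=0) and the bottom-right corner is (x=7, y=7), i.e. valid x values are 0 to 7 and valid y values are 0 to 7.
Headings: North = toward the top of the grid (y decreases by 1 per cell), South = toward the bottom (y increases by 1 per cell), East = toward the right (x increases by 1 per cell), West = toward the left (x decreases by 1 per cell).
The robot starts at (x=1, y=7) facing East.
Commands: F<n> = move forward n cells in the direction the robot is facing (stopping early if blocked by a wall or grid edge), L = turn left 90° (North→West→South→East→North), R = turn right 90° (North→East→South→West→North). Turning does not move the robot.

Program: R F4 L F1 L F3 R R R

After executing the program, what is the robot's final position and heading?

Answer: Final position: (x=2, y=5), facing West

Derivation:
Start: (x=1, y=7), facing East
  R: turn right, now facing South
  F4: move forward 0/4 (blocked), now at (x=1, y=7)
  L: turn left, now facing East
  F1: move forward 1, now at (x=2, y=7)
  L: turn left, now facing North
  F3: move forward 2/3 (blocked), now at (x=2, y=5)
  R: turn right, now facing East
  R: turn right, now facing South
  R: turn right, now facing West
Final: (x=2, y=5), facing West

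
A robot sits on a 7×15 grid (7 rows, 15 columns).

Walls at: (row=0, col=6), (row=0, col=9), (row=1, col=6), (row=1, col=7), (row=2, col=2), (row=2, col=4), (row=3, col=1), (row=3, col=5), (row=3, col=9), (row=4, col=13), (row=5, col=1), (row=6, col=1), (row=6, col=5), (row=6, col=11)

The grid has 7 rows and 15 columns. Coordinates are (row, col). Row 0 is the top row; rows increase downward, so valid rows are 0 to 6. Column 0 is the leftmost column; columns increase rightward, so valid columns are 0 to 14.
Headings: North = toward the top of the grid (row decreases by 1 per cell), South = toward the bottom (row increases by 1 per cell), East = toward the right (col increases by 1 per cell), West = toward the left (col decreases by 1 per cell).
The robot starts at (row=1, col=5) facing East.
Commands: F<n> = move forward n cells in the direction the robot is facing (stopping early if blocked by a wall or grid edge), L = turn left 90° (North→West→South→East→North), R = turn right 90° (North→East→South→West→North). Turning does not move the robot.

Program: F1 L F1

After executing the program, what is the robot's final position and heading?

Answer: Final position: (row=0, col=5), facing North

Derivation:
Start: (row=1, col=5), facing East
  F1: move forward 0/1 (blocked), now at (row=1, col=5)
  L: turn left, now facing North
  F1: move forward 1, now at (row=0, col=5)
Final: (row=0, col=5), facing North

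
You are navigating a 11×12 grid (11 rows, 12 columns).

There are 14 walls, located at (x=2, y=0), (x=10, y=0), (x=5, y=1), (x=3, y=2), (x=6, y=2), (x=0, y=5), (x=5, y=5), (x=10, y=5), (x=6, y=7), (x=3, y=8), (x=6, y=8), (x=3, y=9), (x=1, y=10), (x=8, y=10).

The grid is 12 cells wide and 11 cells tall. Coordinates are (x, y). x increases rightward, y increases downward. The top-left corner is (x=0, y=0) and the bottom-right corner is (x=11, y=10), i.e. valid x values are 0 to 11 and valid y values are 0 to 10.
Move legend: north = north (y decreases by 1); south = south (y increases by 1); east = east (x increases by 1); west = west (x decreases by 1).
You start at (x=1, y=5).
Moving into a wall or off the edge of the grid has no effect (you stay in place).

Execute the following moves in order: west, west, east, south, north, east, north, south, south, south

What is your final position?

Answer: Final position: (x=3, y=7)

Derivation:
Start: (x=1, y=5)
  west (west): blocked, stay at (x=1, y=5)
  west (west): blocked, stay at (x=1, y=5)
  east (east): (x=1, y=5) -> (x=2, y=5)
  south (south): (x=2, y=5) -> (x=2, y=6)
  north (north): (x=2, y=6) -> (x=2, y=5)
  east (east): (x=2, y=5) -> (x=3, y=5)
  north (north): (x=3, y=5) -> (x=3, y=4)
  south (south): (x=3, y=4) -> (x=3, y=5)
  south (south): (x=3, y=5) -> (x=3, y=6)
  south (south): (x=3, y=6) -> (x=3, y=7)
Final: (x=3, y=7)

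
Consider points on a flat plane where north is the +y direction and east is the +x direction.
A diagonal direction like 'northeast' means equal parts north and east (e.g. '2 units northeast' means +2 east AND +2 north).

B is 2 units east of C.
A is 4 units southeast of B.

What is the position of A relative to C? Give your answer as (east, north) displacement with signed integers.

Place C at the origin (east=0, north=0).
  B is 2 units east of C: delta (east=+2, north=+0); B at (east=2, north=0).
  A is 4 units southeast of B: delta (east=+4, north=-4); A at (east=6, north=-4).
Therefore A relative to C: (east=6, north=-4).

Answer: A is at (east=6, north=-4) relative to C.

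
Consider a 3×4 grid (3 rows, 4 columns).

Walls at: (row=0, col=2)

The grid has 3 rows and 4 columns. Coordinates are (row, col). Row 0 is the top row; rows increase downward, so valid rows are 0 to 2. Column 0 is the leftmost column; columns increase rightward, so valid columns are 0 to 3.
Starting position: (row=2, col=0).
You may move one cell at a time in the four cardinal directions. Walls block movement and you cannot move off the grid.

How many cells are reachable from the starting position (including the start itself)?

Answer: Reachable cells: 11

Derivation:
BFS flood-fill from (row=2, col=0):
  Distance 0: (row=2, col=0)
  Distance 1: (row=1, col=0), (row=2, col=1)
  Distance 2: (row=0, col=0), (row=1, col=1), (row=2, col=2)
  Distance 3: (row=0, col=1), (row=1, col=2), (row=2, col=3)
  Distance 4: (row=1, col=3)
  Distance 5: (row=0, col=3)
Total reachable: 11 (grid has 11 open cells total)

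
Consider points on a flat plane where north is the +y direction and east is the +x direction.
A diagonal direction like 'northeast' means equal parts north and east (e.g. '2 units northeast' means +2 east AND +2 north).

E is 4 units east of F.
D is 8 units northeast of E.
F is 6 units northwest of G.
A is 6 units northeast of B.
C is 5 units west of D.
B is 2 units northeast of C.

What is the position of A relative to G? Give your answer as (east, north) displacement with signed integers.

Place G at the origin (east=0, north=0).
  F is 6 units northwest of G: delta (east=-6, north=+6); F at (east=-6, north=6).
  E is 4 units east of F: delta (east=+4, north=+0); E at (east=-2, north=6).
  D is 8 units northeast of E: delta (east=+8, north=+8); D at (east=6, north=14).
  C is 5 units west of D: delta (east=-5, north=+0); C at (east=1, north=14).
  B is 2 units northeast of C: delta (east=+2, north=+2); B at (east=3, north=16).
  A is 6 units northeast of B: delta (east=+6, north=+6); A at (east=9, north=22).
Therefore A relative to G: (east=9, north=22).

Answer: A is at (east=9, north=22) relative to G.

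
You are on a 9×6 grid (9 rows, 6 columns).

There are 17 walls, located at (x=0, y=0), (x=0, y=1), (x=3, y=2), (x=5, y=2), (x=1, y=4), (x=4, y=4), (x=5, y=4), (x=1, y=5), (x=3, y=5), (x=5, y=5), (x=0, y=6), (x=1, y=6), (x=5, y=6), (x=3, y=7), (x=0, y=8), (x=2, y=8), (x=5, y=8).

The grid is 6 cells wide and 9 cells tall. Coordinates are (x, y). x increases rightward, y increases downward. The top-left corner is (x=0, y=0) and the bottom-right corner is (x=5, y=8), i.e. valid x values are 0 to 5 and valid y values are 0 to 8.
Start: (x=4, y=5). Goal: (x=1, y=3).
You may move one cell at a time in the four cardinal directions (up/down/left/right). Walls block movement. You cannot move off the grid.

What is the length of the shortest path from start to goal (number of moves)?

Answer: Shortest path length: 7

Derivation:
BFS from (x=4, y=5) until reaching (x=1, y=3):
  Distance 0: (x=4, y=5)
  Distance 1: (x=4, y=6)
  Distance 2: (x=3, y=6), (x=4, y=7)
  Distance 3: (x=2, y=6), (x=5, y=7), (x=4, y=8)
  Distance 4: (x=2, y=5), (x=2, y=7), (x=3, y=8)
  Distance 5: (x=2, y=4), (x=1, y=7)
  Distance 6: (x=2, y=3), (x=3, y=4), (x=0, y=7), (x=1, y=8)
  Distance 7: (x=2, y=2), (x=1, y=3), (x=3, y=3)  <- goal reached here
One shortest path (7 moves): (x=4, y=5) -> (x=4, y=6) -> (x=3, y=6) -> (x=2, y=6) -> (x=2, y=5) -> (x=2, y=4) -> (x=2, y=3) -> (x=1, y=3)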